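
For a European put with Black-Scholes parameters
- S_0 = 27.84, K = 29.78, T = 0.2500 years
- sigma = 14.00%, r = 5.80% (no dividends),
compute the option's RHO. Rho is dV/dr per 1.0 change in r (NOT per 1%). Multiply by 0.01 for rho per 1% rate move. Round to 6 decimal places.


d1 = -0.7201884541; d2 = -0.7901884541
phi(d1) = 0.3078094864; exp(-qT) = 1.0000000000; exp(-rT) = 0.9856046187
N(-d2) = 0.7852911411
Rho = -K*T*exp(-rT)*N(-d2) = -29.7800 * 0.2500 * 0.9856046187 * 0.7852911411 = -5.762330

Answer: Rho = -5.762330


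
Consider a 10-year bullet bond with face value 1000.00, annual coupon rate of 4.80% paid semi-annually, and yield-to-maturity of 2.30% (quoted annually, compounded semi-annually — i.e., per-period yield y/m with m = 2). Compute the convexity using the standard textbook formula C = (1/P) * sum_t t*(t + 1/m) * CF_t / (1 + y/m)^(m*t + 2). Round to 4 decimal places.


Answer: Convexity = 79.2304

Derivation:
Coupon per period c = face * coupon_rate / m = 24.000000
Periods per year m = 2; per-period yield y/m = 0.011500
Number of cashflows N = 20
Cashflows (t years, CF_t, discount factor 1/(1+y/m)^(m*t), PV):
  t = 0.5000: CF_t = 24.000000, DF = 0.988631, PV = 23.727138
  t = 1.0000: CF_t = 24.000000, DF = 0.977391, PV = 23.457378
  t = 1.5000: CF_t = 24.000000, DF = 0.966279, PV = 23.190685
  t = 2.0000: CF_t = 24.000000, DF = 0.955293, PV = 22.927024
  t = 2.5000: CF_t = 24.000000, DF = 0.944432, PV = 22.666361
  t = 3.0000: CF_t = 24.000000, DF = 0.933694, PV = 22.408662
  t = 3.5000: CF_t = 24.000000, DF = 0.923079, PV = 22.153892
  t = 4.0000: CF_t = 24.000000, DF = 0.912584, PV = 21.902019
  t = 4.5000: CF_t = 24.000000, DF = 0.902209, PV = 21.653009
  t = 5.0000: CF_t = 24.000000, DF = 0.891951, PV = 21.406831
  t = 5.5000: CF_t = 24.000000, DF = 0.881810, PV = 21.163451
  t = 6.0000: CF_t = 24.000000, DF = 0.871785, PV = 20.922838
  t = 6.5000: CF_t = 24.000000, DF = 0.861873, PV = 20.684961
  t = 7.0000: CF_t = 24.000000, DF = 0.852075, PV = 20.449789
  t = 7.5000: CF_t = 24.000000, DF = 0.842387, PV = 20.217290
  t = 8.0000: CF_t = 24.000000, DF = 0.832810, PV = 19.987434
  t = 8.5000: CF_t = 24.000000, DF = 0.823341, PV = 19.760192
  t = 9.0000: CF_t = 24.000000, DF = 0.813981, PV = 19.535533
  t = 9.5000: CF_t = 24.000000, DF = 0.804726, PV = 19.313429
  t = 10.0000: CF_t = 1024.000000, DF = 0.795577, PV = 814.670920
Price P = sum_t PV_t = 1222.198836
Convexity numerator sum_t t*(t + 1/m) * CF_t / (1+y/m)^(m*t + 2):
  t = 0.5000: term = 11.595343
  t = 1.0000: term = 34.390537
  t = 1.5000: term = 67.999084
  t = 2.0000: term = 112.043308
  t = 2.5000: term = 166.154189
  t = 3.0000: term = 229.971196
  t = 3.5000: term = 303.142127
  t = 4.0000: term = 385.322949
  t = 4.5000: term = 476.177644
  t = 5.0000: term = 575.378050
  t = 5.5000: term = 682.603718
  t = 6.0000: term = 797.541754
  t = 6.5000: term = 919.886683
  t = 7.0000: term = 1049.340298
  t = 7.5000: term = 1185.611522
  t = 8.0000: term = 1328.416271
  t = 8.5000: term = 1477.477316
  t = 9.0000: term = 1632.524149
  t = 9.5000: term = 1793.292853
  t = 10.0000: term = 83606.441538
Convexity = (1/P) * sum = 96835.310529 / 1222.198836 = 79.230406


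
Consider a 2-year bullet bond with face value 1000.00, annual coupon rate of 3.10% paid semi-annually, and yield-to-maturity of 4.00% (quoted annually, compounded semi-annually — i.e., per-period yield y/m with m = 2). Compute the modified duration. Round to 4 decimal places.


Answer: Modified duration = 1.9159

Derivation:
Coupon per period c = face * coupon_rate / m = 15.500000
Periods per year m = 2; per-period yield y/m = 0.020000
Number of cashflows N = 4
Cashflows (t years, CF_t, discount factor 1/(1+y/m)^(m*t), PV):
  t = 0.5000: CF_t = 15.500000, DF = 0.980392, PV = 15.196078
  t = 1.0000: CF_t = 15.500000, DF = 0.961169, PV = 14.898116
  t = 1.5000: CF_t = 15.500000, DF = 0.942322, PV = 14.605996
  t = 2.0000: CF_t = 1015.500000, DF = 0.923845, PV = 938.165030
Price P = sum_t PV_t = 982.865221
First compute Macaulay numerator sum_t t * PV_t:
  t * PV_t at t = 0.5000: 7.598039
  t * PV_t at t = 1.0000: 14.898116
  t * PV_t at t = 1.5000: 21.908994
  t * PV_t at t = 2.0000: 1876.330060
Macaulay duration D = 1920.735210 / 982.865221 = 1.954220
Modified duration = D / (1 + y/m) = 1.954220 / (1 + 0.020000) = 1.915902


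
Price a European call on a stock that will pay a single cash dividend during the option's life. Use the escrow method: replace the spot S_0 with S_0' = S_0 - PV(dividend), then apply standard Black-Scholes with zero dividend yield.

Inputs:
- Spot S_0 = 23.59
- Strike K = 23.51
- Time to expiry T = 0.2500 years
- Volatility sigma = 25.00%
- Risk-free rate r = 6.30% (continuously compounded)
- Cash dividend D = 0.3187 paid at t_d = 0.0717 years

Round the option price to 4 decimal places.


PV(D) = D * exp(-r * t_d) = 0.3187 * 0.99549309 = 0.31726365
S_0' = S_0 - PV(D) = 23.5900 - 0.31726365 = 23.27273635
d1 = (ln(S_0'/K) + (r + sigma^2/2)*T) / (sigma*sqrt(T)) = 0.10735359
d2 = d1 - sigma*sqrt(T) = -0.01764641
exp(-rT) = 0.98437338
N(d1) = 0.54274577; N(d2) = 0.49296047
C = S_0' * N(d1) - K * exp(-rT) * N(d2) = 23.27273635 * 0.54274577 - 23.5100 * 0.98437338 * 0.49296047 = 1.2228

Answer: Price = 1.2228


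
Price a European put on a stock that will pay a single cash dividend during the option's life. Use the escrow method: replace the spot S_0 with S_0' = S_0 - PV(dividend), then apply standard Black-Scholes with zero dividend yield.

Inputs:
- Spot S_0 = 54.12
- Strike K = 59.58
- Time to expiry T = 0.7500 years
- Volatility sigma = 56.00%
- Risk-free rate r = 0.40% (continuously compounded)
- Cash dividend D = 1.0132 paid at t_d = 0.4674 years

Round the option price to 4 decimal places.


PV(D) = D * exp(-r * t_d) = 1.0132 * 0.99813215 = 1.01130749
S_0' = S_0 - PV(D) = 54.1200 - 1.01130749 = 53.10869251
d1 = (ln(S_0'/K) + (r + sigma^2/2)*T) / (sigma*sqrt(T)) = 0.01158962
d2 = d1 - sigma*sqrt(T) = -0.47338460
exp(-rT) = 0.99700450
N(-d1) = 0.49537651; N(-d2) = 0.68203059
P = K * exp(-rT) * N(-d2) - S_0' * N(-d1) = 59.5800 * 0.99700450 * 0.68203059 - 53.10869251 * 0.49537651 = 14.2049

Answer: Price = 14.2049


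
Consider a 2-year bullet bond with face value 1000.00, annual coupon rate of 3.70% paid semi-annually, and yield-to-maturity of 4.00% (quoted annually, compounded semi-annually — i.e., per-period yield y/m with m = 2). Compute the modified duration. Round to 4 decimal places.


Coupon per period c = face * coupon_rate / m = 18.500000
Periods per year m = 2; per-period yield y/m = 0.020000
Number of cashflows N = 4
Cashflows (t years, CF_t, discount factor 1/(1+y/m)^(m*t), PV):
  t = 0.5000: CF_t = 18.500000, DF = 0.980392, PV = 18.137255
  t = 1.0000: CF_t = 18.500000, DF = 0.961169, PV = 17.781622
  t = 1.5000: CF_t = 18.500000, DF = 0.942322, PV = 17.432963
  t = 2.0000: CF_t = 1018.500000, DF = 0.923845, PV = 940.936566
Price P = sum_t PV_t = 994.288407
First compute Macaulay numerator sum_t t * PV_t:
  t * PV_t at t = 0.5000: 9.068627
  t * PV_t at t = 1.0000: 17.781622
  t * PV_t at t = 1.5000: 26.149445
  t * PV_t at t = 2.0000: 1881.873133
Macaulay duration D = 1934.872828 / 994.288407 = 1.945988
Modified duration = D / (1 + y/m) = 1.945988 / (1 + 0.020000) = 1.907831

Answer: Modified duration = 1.9078


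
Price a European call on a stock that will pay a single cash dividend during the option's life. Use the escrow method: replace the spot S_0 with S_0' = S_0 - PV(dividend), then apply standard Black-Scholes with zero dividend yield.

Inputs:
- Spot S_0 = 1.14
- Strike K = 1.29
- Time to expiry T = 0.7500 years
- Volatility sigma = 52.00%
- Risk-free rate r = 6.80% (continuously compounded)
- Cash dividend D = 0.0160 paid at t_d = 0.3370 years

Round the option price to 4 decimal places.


PV(D) = D * exp(-r * t_d) = 0.0160 * 0.97734458 = 0.01563751
S_0' = S_0 - PV(D) = 1.1400 - 0.01563751 = 1.12436249
d1 = (ln(S_0'/K) + (r + sigma^2/2)*T) / (sigma*sqrt(T)) = 0.03325089
d2 = d1 - sigma*sqrt(T) = -0.41708232
exp(-rT) = 0.95027867
N(d1) = 0.51326274; N(d2) = 0.33830910
C = S_0' * N(d1) - K * exp(-rT) * N(d2) = 1.12436249 * 0.51326274 - 1.2900 * 0.95027867 * 0.33830910 = 0.1624

Answer: Price = 0.1624


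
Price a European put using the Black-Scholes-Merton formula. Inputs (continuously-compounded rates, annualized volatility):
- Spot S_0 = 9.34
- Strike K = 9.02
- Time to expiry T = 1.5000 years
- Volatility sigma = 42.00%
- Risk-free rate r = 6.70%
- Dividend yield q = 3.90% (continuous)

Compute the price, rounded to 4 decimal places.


d1 = (ln(S/K) + (r - q + 0.5*sigma^2) * T) / (sigma * sqrt(T)) = 0.40661903
d2 = d1 - sigma * sqrt(T) = -0.10777382
exp(-rT) = 0.90438511; exp(-qT) = 0.94317824
P = K * exp(-rT) * N(-d2) - S_0 * exp(-qT) * N(-d1)
N(-d1) = 0.34214391; N(-d2) = 0.54291244
P = 9.0200 * 0.90438511 * 0.54291244 - 9.3400 * 0.94317824 * 0.34214391 = 1.4148

Answer: Price = 1.4148


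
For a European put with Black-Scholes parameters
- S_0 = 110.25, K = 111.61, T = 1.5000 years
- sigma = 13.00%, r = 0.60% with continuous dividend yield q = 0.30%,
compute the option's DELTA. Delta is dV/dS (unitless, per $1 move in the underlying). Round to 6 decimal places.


Answer: Delta = -0.485497

Derivation:
d1 = 0.0308689889; d2 = -0.1283478444
phi(d1) = 0.3987522507; exp(-qT) = 0.9955101098; exp(-rT) = 0.9910403788
N(-d1) = 0.4876870107
Delta = -exp(-qT) * N(-d1) = -0.9955101098 * 0.4876870107 = -0.485497


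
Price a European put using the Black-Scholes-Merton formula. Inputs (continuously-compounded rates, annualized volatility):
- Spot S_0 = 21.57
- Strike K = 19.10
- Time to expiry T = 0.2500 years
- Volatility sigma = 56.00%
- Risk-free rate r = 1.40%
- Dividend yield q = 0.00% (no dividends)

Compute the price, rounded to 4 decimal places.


d1 = (ln(S/K) + (r - q + 0.5*sigma^2) * T) / (sigma * sqrt(T)) = 0.58683973
d2 = d1 - sigma * sqrt(T) = 0.30683973
exp(-rT) = 0.99650612; exp(-qT) = 1.00000000
P = K * exp(-rT) * N(-d2) - S_0 * exp(-qT) * N(-d1)
N(-d1) = 0.27865567; N(-d2) = 0.37948268
P = 19.1000 * 0.99650612 * 0.37948268 - 21.5700 * 1.00000000 * 0.27865567 = 1.2122

Answer: Price = 1.2122


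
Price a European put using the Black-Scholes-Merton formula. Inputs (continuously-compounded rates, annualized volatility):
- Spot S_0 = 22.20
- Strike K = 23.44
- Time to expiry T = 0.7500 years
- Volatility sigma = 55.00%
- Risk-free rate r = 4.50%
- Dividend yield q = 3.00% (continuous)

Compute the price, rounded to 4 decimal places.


d1 = (ln(S/K) + (r - q + 0.5*sigma^2) * T) / (sigma * sqrt(T)) = 0.14766693
d2 = d1 - sigma * sqrt(T) = -0.32864704
exp(-rT) = 0.96681318; exp(-qT) = 0.97775124
P = K * exp(-rT) * N(-d2) - S_0 * exp(-qT) * N(-d1)
N(-d1) = 0.44130281; N(-d2) = 0.62878875
P = 23.4400 * 0.96681318 * 0.62878875 - 22.2000 * 0.97775124 * 0.44130281 = 4.6707

Answer: Price = 4.6707


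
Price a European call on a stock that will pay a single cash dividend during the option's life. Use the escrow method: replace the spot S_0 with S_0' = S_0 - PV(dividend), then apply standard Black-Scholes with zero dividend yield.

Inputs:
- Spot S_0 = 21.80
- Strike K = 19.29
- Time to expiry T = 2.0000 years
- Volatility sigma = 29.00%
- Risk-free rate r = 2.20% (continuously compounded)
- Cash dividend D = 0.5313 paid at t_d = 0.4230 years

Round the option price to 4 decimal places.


PV(D) = D * exp(-r * t_d) = 0.5313 * 0.99073717 = 0.52637866
S_0' = S_0 - PV(D) = 21.8000 - 0.52637866 = 21.27362134
d1 = (ln(S_0'/K) + (r + sigma^2/2)*T) / (sigma*sqrt(T)) = 0.55100941
d2 = d1 - sigma*sqrt(T) = 0.14088748
exp(-rT) = 0.95695396
N(d1) = 0.70918639; N(d2) = 0.55602058
C = S_0' * N(d1) - K * exp(-rT) * N(d2) = 21.27362134 * 0.70918639 - 19.2900 * 0.95695396 * 0.55602058 = 4.8230

Answer: Price = 4.8230


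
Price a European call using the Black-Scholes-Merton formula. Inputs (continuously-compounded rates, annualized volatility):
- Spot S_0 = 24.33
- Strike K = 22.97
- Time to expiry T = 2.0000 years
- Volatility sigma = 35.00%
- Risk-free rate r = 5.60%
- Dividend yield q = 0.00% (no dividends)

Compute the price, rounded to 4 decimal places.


d1 = (ln(S/K) + (r - q + 0.5*sigma^2) * T) / (sigma * sqrt(T)) = 0.58997180
d2 = d1 - sigma * sqrt(T) = 0.09499705
exp(-rT) = 0.89404426; exp(-qT) = 1.00000000
C = S_0 * exp(-qT) * N(d1) - K * exp(-rT) * N(d2)
N(d1) = 0.72239522; N(d2) = 0.53784141
C = 24.3300 * 1.00000000 * 0.72239522 - 22.9700 * 0.89404426 * 0.53784141 = 6.5307

Answer: Price = 6.5307


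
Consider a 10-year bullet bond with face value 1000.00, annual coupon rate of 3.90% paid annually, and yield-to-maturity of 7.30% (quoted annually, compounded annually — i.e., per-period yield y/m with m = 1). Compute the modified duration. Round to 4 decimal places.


Answer: Modified duration = 7.6477

Derivation:
Coupon per period c = face * coupon_rate / m = 39.000000
Periods per year m = 1; per-period yield y/m = 0.073000
Number of cashflows N = 10
Cashflows (t years, CF_t, discount factor 1/(1+y/m)^(m*t), PV):
  t = 1.0000: CF_t = 39.000000, DF = 0.931966, PV = 36.346692
  t = 2.0000: CF_t = 39.000000, DF = 0.868561, PV = 33.873897
  t = 3.0000: CF_t = 39.000000, DF = 0.809470, PV = 31.569336
  t = 4.0000: CF_t = 39.000000, DF = 0.754399, PV = 29.421562
  t = 5.0000: CF_t = 39.000000, DF = 0.703075, PV = 27.419908
  t = 6.0000: CF_t = 39.000000, DF = 0.655242, PV = 25.554435
  t = 7.0000: CF_t = 39.000000, DF = 0.610663, PV = 23.815876
  t = 8.0000: CF_t = 39.000000, DF = 0.569118, PV = 22.195597
  t = 9.0000: CF_t = 39.000000, DF = 0.530399, PV = 20.685552
  t = 10.0000: CF_t = 1039.000000, DF = 0.494314, PV = 513.592092
Price P = sum_t PV_t = 764.474945
First compute Macaulay numerator sum_t t * PV_t:
  t * PV_t at t = 1.0000: 36.346692
  t * PV_t at t = 2.0000: 67.747794
  t * PV_t at t = 3.0000: 94.708007
  t * PV_t at t = 4.0000: 117.686246
  t * PV_t at t = 5.0000: 137.099541
  t * PV_t at t = 6.0000: 153.326607
  t * PV_t at t = 7.0000: 166.711129
  t * PV_t at t = 8.0000: 177.564776
  t * PV_t at t = 9.0000: 186.169966
  t * PV_t at t = 10.0000: 5135.920918
Macaulay duration D = 6273.281676 / 764.474945 = 8.206000
Modified duration = D / (1 + y/m) = 8.206000 / (1 + 0.073000) = 7.647717


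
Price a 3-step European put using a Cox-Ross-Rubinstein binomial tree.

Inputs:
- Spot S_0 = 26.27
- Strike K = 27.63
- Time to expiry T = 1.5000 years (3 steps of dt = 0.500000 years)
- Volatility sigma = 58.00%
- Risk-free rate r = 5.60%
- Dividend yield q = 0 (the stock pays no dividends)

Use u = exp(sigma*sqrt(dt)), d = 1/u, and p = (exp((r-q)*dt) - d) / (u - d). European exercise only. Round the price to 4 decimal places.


dt = T/N = 0.500000
u = exp(sigma*sqrt(dt)) = 1.507002; d = 1/u = 0.663569
p = (exp((r-q)*dt) - d) / (u - d) = 0.432550
Discount per step: exp(-r*dt) = 0.972388
Stock lattice S(k, i) with i counting down-moves:
  k=0: S(0,0) = 26.2700
  k=1: S(1,0) = 39.5889; S(1,1) = 17.4320
  k=2: S(2,0) = 59.6606; S(2,1) = 26.2700; S(2,2) = 11.5673
  k=3: S(3,0) = 89.9086; S(3,1) = 39.5889; S(3,2) = 17.4320; S(3,3) = 7.6757
Terminal payoffs V(N, i) = max(K - S_T, 0):
  V(3,0) = 0.000000; V(3,1) = 0.000000; V(3,2) = 10.198034; V(3,3) = 19.954282
Backward induction: V(k, i) = exp(-r*dt) * [p * V(k+1, i) + (1-p) * V(k+1, i+1)].
  V(2,0) = exp(-r*dt) * [p*0.000000 + (1-p)*0.000000] = 0.000000
  V(2,1) = exp(-r*dt) * [p*0.000000 + (1-p)*10.198034] = 5.627092
  V(2,2) = exp(-r*dt) * [p*10.198034 + (1-p)*19.954282] = 15.299772
  V(1,0) = exp(-r*dt) * [p*0.000000 + (1-p)*5.627092] = 3.104928
  V(1,1) = exp(-r*dt) * [p*5.627092 + (1-p)*15.299772] = 10.808930
  V(0,0) = exp(-r*dt) * [p*3.104928 + (1-p)*10.808930] = 7.270126

Answer: Price = V(0,0) = 7.2701


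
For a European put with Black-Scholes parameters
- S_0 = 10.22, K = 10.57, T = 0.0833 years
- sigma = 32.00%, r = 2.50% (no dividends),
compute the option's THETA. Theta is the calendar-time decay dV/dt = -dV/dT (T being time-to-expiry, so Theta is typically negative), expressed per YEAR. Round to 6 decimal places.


d1 = -0.2958691560; d2 = -0.3882267220
phi(d1) = 0.3818574865; exp(-qT) = 1.0000000000; exp(-rT) = 0.9979196669
Theta = -S*exp(-qT)*phi(d1)*sigma/(2*sqrt(T)) + r*K*exp(-rT)*N(-d2) - q*S*exp(-qT)*N(-d1)
N(-d1) = 0.6163349965; N(-d2) = 0.6510758702; sqrt(T) = 0.2886173938
Term 1 = -10.2200 * 1.0000000000 * 0.3818574865 * 0.3200 / (2 * 0.2886173938) = -2.1634640716
Term 2 = 0.0250 * 10.5700 * 0.9979196669 * 0.6510758702 = 0.1716888841
Term 3 = 0 (no dividend yield, q = 0)
Theta = -2.1634640716 + (0.1716888841) + (0.0000000000) = -1.991775

Answer: Theta = -1.991775


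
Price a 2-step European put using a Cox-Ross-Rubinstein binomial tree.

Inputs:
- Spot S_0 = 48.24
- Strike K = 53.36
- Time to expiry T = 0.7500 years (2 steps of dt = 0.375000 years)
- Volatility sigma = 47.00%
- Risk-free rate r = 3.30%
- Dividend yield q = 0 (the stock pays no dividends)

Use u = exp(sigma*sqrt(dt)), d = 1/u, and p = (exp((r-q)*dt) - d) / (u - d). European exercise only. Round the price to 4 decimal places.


Answer: Price = V(0,0) = 10.2171

Derivation:
dt = T/N = 0.375000
u = exp(sigma*sqrt(dt)) = 1.333511; d = 1/u = 0.749900
p = (exp((r-q)*dt) - d) / (u - d) = 0.449875
Discount per step: exp(-r*dt) = 0.987701
Stock lattice S(k, i) with i counting down-moves:
  k=0: S(0,0) = 48.2400
  k=1: S(1,0) = 64.3286; S(1,1) = 36.1752
  k=2: S(2,0) = 85.7828; S(2,1) = 48.2400; S(2,2) = 27.1278
Terminal payoffs V(N, i) = max(K - S_T, 0):
  V(2,0) = 0.000000; V(2,1) = 5.120000; V(2,2) = 26.232215
Backward induction: V(k, i) = exp(-r*dt) * [p * V(k+1, i) + (1-p) * V(k+1, i+1)].
  V(1,0) = exp(-r*dt) * [p*0.000000 + (1-p)*5.120000] = 2.782000
  V(1,1) = exp(-r*dt) * [p*5.120000 + (1-p)*26.232215] = 16.528550
  V(0,0) = exp(-r*dt) * [p*2.782000 + (1-p)*16.528550] = 10.217101


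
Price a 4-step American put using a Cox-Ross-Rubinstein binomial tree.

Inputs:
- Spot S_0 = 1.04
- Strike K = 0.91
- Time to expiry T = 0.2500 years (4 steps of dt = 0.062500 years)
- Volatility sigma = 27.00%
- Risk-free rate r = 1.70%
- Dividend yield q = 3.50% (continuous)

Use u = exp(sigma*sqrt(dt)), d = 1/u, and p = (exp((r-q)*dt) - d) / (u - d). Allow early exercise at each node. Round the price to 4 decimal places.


Answer: Price = V(0,0) = 0.0092

Derivation:
dt = T/N = 0.062500
u = exp(sigma*sqrt(dt)) = 1.069830; d = 1/u = 0.934728
p = (exp((r-q)*dt) - d) / (u - d) = 0.474809
Discount per step: exp(-r*dt) = 0.998938
Stock lattice S(k, i) with i counting down-moves:
  k=0: S(0,0) = 1.0400
  k=1: S(1,0) = 1.1126; S(1,1) = 0.9721
  k=2: S(2,0) = 1.1903; S(2,1) = 1.0400; S(2,2) = 0.9087
  k=3: S(3,0) = 1.2734; S(3,1) = 1.1126; S(3,2) = 0.9721; S(3,3) = 0.8494
  k=4: S(4,0) = 1.3624; S(4,1) = 1.1903; S(4,2) = 1.0400; S(4,3) = 0.9087; S(4,4) = 0.7939
Terminal payoffs V(N, i) = max(K - S_T, 0):
  V(4,0) = 0.000000; V(4,1) = 0.000000; V(4,2) = 0.000000; V(4,3) = 0.001335; V(4,4) = 0.116085
Backward induction: V(k, i) = exp(-r*dt) * [p * V(k+1, i) + (1-p) * V(k+1, i+1)]; then take max(V_cont, immediate exercise) for American.
  V(3,0) = exp(-r*dt) * [p*0.000000 + (1-p)*0.000000] = 0.000000; exercise = 0.000000; V(3,0) = max -> 0.000000
  V(3,1) = exp(-r*dt) * [p*0.000000 + (1-p)*0.000000] = 0.000000; exercise = 0.000000; V(3,1) = max -> 0.000000
  V(3,2) = exp(-r*dt) * [p*0.000000 + (1-p)*0.001335] = 0.000701; exercise = 0.000000; V(3,2) = max -> 0.000701
  V(3,3) = exp(-r*dt) * [p*0.001335 + (1-p)*0.116085] = 0.061536; exercise = 0.060646; V(3,3) = max -> 0.061536
  V(2,0) = exp(-r*dt) * [p*0.000000 + (1-p)*0.000000] = 0.000000; exercise = 0.000000; V(2,0) = max -> 0.000000
  V(2,1) = exp(-r*dt) * [p*0.000000 + (1-p)*0.000701] = 0.000368; exercise = 0.000000; V(2,1) = max -> 0.000368
  V(2,2) = exp(-r*dt) * [p*0.000701 + (1-p)*0.061536] = 0.032616; exercise = 0.001335; V(2,2) = max -> 0.032616
  V(1,0) = exp(-r*dt) * [p*0.000000 + (1-p)*0.000368] = 0.000193; exercise = 0.000000; V(1,0) = max -> 0.000193
  V(1,1) = exp(-r*dt) * [p*0.000368 + (1-p)*0.032616] = 0.017286; exercise = 0.000000; V(1,1) = max -> 0.017286
  V(0,0) = exp(-r*dt) * [p*0.000193 + (1-p)*0.017286] = 0.009160; exercise = 0.000000; V(0,0) = max -> 0.009160


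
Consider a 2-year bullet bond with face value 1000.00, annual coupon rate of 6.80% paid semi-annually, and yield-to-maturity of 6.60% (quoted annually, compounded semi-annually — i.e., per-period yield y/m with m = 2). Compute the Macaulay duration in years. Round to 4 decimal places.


Answer: Macaulay duration = 1.9037 years

Derivation:
Coupon per period c = face * coupon_rate / m = 34.000000
Periods per year m = 2; per-period yield y/m = 0.033000
Number of cashflows N = 4
Cashflows (t years, CF_t, discount factor 1/(1+y/m)^(m*t), PV):
  t = 0.5000: CF_t = 34.000000, DF = 0.968054, PV = 32.913843
  t = 1.0000: CF_t = 34.000000, DF = 0.937129, PV = 31.862384
  t = 1.5000: CF_t = 34.000000, DF = 0.907192, PV = 30.844515
  t = 2.0000: CF_t = 1034.000000, DF = 0.878211, PV = 908.069842
Price P = sum_t PV_t = 1003.690585
Macaulay numerator sum_t t * PV_t:
  t * PV_t at t = 0.5000: 16.456922
  t * PV_t at t = 1.0000: 31.862384
  t * PV_t at t = 1.5000: 46.266773
  t * PV_t at t = 2.0000: 1816.139685
Macaulay duration D = (sum_t t * PV_t) / P = 1910.725764 / 1003.690585 = 1.903700


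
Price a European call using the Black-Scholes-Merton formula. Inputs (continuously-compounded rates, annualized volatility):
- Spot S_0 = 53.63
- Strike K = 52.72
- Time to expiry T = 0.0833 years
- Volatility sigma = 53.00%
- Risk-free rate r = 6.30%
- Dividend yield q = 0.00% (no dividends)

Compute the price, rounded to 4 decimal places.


d1 = (ln(S/K) + (r - q + 0.5*sigma^2) * T) / (sigma * sqrt(T)) = 0.22266933
d2 = d1 - sigma * sqrt(T) = 0.06970211
exp(-rT) = 0.99476585; exp(-qT) = 1.00000000
C = S_0 * exp(-qT) * N(d1) - K * exp(-rT) * N(d2)
N(d1) = 0.58810356; N(d2) = 0.52778462
C = 53.6300 * 1.00000000 * 0.58810356 - 52.7200 * 0.99476585 * 0.52778462 = 3.8608

Answer: Price = 3.8608


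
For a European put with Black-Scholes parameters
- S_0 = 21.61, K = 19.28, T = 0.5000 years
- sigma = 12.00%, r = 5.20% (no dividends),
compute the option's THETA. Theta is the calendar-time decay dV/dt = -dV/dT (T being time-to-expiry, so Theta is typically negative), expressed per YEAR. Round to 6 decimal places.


Answer: Theta = -0.121791

Derivation:
d1 = 1.6933779211; d2 = 1.6085251074
phi(d1) = 0.0951117346; exp(-qT) = 1.0000000000; exp(-rT) = 0.9743350896
Theta = -S*exp(-qT)*phi(d1)*sigma/(2*sqrt(T)) + r*K*exp(-rT)*N(-d2) - q*S*exp(-qT)*N(-d1)
N(-d1) = 0.0451917774; N(-d2) = 0.0538601109; sqrt(T) = 0.7071067812
Term 1 = -21.6100 * 1.0000000000 * 0.0951117346 * 0.1200 / (2 * 0.7071067812) = -0.1744034683
Term 2 = 0.0520 * 19.2800 * 0.9743350896 * 0.0538601109 = 0.0526121391
Term 3 = 0 (no dividend yield, q = 0)
Theta = -0.1744034683 + (0.0526121391) + (0.0000000000) = -0.121791


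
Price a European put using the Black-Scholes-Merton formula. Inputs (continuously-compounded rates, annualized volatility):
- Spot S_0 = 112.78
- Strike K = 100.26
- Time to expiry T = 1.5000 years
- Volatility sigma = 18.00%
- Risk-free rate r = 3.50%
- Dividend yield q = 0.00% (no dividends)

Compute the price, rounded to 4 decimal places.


d1 = (ln(S/K) + (r - q + 0.5*sigma^2) * T) / (sigma * sqrt(T)) = 0.88214384
d2 = d1 - sigma * sqrt(T) = 0.66168977
exp(-rT) = 0.94885432; exp(-qT) = 1.00000000
P = K * exp(-rT) * N(-d2) - S_0 * exp(-qT) * N(-d1)
N(-d1) = 0.18884951; N(-d2) = 0.25408503
P = 100.2600 * 0.94885432 * 0.25408503 - 112.7800 * 1.00000000 * 0.18884951 = 2.8732

Answer: Price = 2.8732


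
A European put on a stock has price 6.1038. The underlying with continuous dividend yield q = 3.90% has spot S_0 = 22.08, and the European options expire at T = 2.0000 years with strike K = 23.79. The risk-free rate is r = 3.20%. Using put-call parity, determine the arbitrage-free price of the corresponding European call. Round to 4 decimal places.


Answer: Call price = 4.2119

Derivation:
Put-call parity: C - P = S_0 * exp(-qT) - K * exp(-rT).
S_0 * exp(-qT) = 22.0800 * 0.92496443 = 20.42321454
K * exp(-rT) = 23.7900 * 0.93800500 = 22.31513894
C = P + S*exp(-qT) - K*exp(-rT)
C = 6.1038 + 20.42321454 - 22.31513894 = 4.2119


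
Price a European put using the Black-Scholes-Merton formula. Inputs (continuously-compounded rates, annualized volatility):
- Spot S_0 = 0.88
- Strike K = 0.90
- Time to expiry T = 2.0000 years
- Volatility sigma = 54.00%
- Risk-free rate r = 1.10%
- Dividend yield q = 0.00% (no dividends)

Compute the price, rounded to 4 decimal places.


Answer: Price = 0.2620

Derivation:
d1 = (ln(S/K) + (r - q + 0.5*sigma^2) * T) / (sigma * sqrt(T)) = 0.38121848
d2 = d1 - sigma * sqrt(T) = -0.38245685
exp(-rT) = 0.97824024; exp(-qT) = 1.00000000
P = K * exp(-rT) * N(-d2) - S_0 * exp(-qT) * N(-d1)
N(-d1) = 0.35152057; N(-d2) = 0.64893873
P = 0.9000 * 0.97824024 * 0.64893873 - 0.8800 * 1.00000000 * 0.35152057 = 0.2620


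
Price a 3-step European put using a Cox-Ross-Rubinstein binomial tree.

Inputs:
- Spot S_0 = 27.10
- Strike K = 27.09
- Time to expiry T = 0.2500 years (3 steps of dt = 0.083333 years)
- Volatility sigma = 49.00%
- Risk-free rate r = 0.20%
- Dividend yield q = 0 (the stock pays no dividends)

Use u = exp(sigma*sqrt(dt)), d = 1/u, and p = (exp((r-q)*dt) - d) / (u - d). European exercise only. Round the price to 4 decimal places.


dt = T/N = 0.083333
u = exp(sigma*sqrt(dt)) = 1.151944; d = 1/u = 0.868098
p = (exp((r-q)*dt) - d) / (u - d) = 0.465283
Discount per step: exp(-r*dt) = 0.999833
Stock lattice S(k, i) with i counting down-moves:
  k=0: S(0,0) = 27.1000
  k=1: S(1,0) = 31.2177; S(1,1) = 23.5255
  k=2: S(2,0) = 35.9610; S(2,1) = 27.1000; S(2,2) = 20.4224
  k=3: S(3,0) = 41.4251; S(3,1) = 31.2177; S(3,2) = 23.5255; S(3,3) = 17.7286
Terminal payoffs V(N, i) = max(K - S_T, 0):
  V(3,0) = 0.000000; V(3,1) = 0.000000; V(3,2) = 3.564548; V(3,3) = 9.361362
Backward induction: V(k, i) = exp(-r*dt) * [p * V(k+1, i) + (1-p) * V(k+1, i+1)].
  V(2,0) = exp(-r*dt) * [p*0.000000 + (1-p)*0.000000] = 0.000000
  V(2,1) = exp(-r*dt) * [p*0.000000 + (1-p)*3.564548] = 1.905705
  V(2,2) = exp(-r*dt) * [p*3.564548 + (1-p)*9.361362] = 6.663090
  V(1,0) = exp(-r*dt) * [p*0.000000 + (1-p)*1.905705] = 1.018843
  V(1,1) = exp(-r*dt) * [p*1.905705 + (1-p)*6.663090] = 4.448817
  V(0,0) = exp(-r*dt) * [p*1.018843 + (1-p)*4.448817] = 2.852431

Answer: Price = V(0,0) = 2.8524


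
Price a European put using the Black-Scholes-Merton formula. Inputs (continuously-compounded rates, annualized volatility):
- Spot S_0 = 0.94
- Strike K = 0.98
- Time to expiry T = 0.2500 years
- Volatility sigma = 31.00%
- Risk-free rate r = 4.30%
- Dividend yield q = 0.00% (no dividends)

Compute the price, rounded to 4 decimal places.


d1 = (ln(S/K) + (r - q + 0.5*sigma^2) * T) / (sigma * sqrt(T)) = -0.12200127
d2 = d1 - sigma * sqrt(T) = -0.27700127
exp(-rT) = 0.98930757; exp(-qT) = 1.00000000
P = K * exp(-rT) * N(-d2) - S_0 * exp(-qT) * N(-d1)
N(-d1) = 0.54855099; N(-d2) = 0.60911043
P = 0.9800 * 0.98930757 * 0.60911043 - 0.9400 * 1.00000000 * 0.54855099 = 0.0749

Answer: Price = 0.0749


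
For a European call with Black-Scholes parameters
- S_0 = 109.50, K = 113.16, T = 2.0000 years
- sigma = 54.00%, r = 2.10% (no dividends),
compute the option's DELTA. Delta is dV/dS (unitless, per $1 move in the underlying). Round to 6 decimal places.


Answer: Delta = 0.653129

Derivation:
d1 = 0.3937822704; d2 = -0.3698930533
phi(d1) = 0.3691800655; exp(-qT) = 1.0000000000; exp(-rT) = 0.9588697806
N(d1) = 0.6531291024
Delta = exp(-qT) * N(d1) = 1.0000000000 * 0.6531291024 = 0.653129


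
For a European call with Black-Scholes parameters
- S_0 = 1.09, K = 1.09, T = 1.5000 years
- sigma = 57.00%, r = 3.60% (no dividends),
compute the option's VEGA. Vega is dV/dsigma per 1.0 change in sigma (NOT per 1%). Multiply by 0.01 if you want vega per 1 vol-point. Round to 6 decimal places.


d1 = 0.4264045960; d2 = -0.2716999807
phi(d1) = 0.3642739906; exp(-qT) = 1.0000000000; exp(-rT) = 0.9474321065
Vega = S * exp(-qT) * phi(d1) * sqrt(T) = 1.0900 * 1.0000000000 * 0.3642739906 * 1.2247448714 = 0.486296

Answer: Vega = 0.486296


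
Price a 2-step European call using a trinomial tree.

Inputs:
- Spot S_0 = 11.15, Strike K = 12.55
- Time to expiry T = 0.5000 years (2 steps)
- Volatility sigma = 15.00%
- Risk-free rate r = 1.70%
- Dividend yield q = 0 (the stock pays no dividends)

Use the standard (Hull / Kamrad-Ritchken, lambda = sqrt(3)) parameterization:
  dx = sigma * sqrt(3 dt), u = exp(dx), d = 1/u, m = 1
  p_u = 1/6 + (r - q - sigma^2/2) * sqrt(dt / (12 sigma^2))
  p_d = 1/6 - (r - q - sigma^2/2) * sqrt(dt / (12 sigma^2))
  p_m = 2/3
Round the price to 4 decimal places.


dt = T/N = 0.250000; dx = sigma*sqrt(3*dt) = 0.129904
u = exp(dx) = 1.138719; d = 1/u = 0.878180
p_u = 0.172200, p_m = 0.666667, p_d = 0.161134
Discount per step: exp(-r*dt) = 0.995759
Stock lattice S(k, j) with j the centered position index:
  k=0: S(0,+0) = 11.1500
  k=1: S(1,-1) = 9.7917; S(1,+0) = 11.1500; S(1,+1) = 12.6967
  k=2: S(2,-2) = 8.5989; S(2,-1) = 9.7917; S(2,+0) = 11.1500; S(2,+1) = 12.6967; S(2,+2) = 14.4580
Terminal payoffs V(N, j) = max(S_T - K, 0):
  V(2,-2) = 0.000000; V(2,-1) = 0.000000; V(2,+0) = 0.000000; V(2,+1) = 0.146715; V(2,+2) = 1.907989
Backward induction: V(k, j) = exp(-r*dt) * [p_u * V(k+1, j+1) + p_m * V(k+1, j) + p_d * V(k+1, j-1)]
  V(1,-1) = exp(-r*dt) * [p_u*0.000000 + p_m*0.000000 + p_d*0.000000] = 0.000000
  V(1,+0) = exp(-r*dt) * [p_u*0.146715 + p_m*0.000000 + p_d*0.000000] = 0.025157
  V(1,+1) = exp(-r*dt) * [p_u*1.907989 + p_m*0.146715 + p_d*0.000000] = 0.424557
  V(0,+0) = exp(-r*dt) * [p_u*0.424557 + p_m*0.025157 + p_d*0.000000] = 0.089499

Answer: Price = V(0,0) = 0.0895


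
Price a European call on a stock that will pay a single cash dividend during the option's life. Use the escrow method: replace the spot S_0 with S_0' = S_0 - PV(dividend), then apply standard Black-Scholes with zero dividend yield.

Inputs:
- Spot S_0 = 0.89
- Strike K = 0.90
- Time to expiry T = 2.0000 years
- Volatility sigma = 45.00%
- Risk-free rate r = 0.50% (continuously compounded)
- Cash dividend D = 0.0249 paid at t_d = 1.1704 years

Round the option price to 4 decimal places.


Answer: Price = 0.2066

Derivation:
PV(D) = D * exp(-r * t_d) = 0.0249 * 0.99416509 = 0.02475471
S_0' = S_0 - PV(D) = 0.8900 - 0.02475471 = 0.86524529
d1 = (ln(S_0'/K) + (r + sigma^2/2)*T) / (sigma*sqrt(T)) = 0.27202912
d2 = d1 - sigma*sqrt(T) = -0.36436698
exp(-rT) = 0.99004983
N(d1) = 0.60720019; N(d2) = 0.35779200
C = S_0' * N(d1) - K * exp(-rT) * N(d2) = 0.86524529 * 0.60720019 - 0.9000 * 0.99004983 * 0.35779200 = 0.2066


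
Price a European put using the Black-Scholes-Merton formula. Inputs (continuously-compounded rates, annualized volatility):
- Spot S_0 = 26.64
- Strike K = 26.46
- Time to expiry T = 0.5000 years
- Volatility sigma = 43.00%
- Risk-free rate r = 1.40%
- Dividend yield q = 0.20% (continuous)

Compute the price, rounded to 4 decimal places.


Answer: Price = 3.0292

Derivation:
d1 = (ln(S/K) + (r - q + 0.5*sigma^2) * T) / (sigma * sqrt(T)) = 0.19405867
d2 = d1 - sigma * sqrt(T) = -0.10999724
exp(-rT) = 0.99302444; exp(-qT) = 0.99900050
P = K * exp(-rT) * N(-d2) - S_0 * exp(-qT) * N(-d1)
N(-d1) = 0.42306497; N(-d2) = 0.54379422
P = 26.4600 * 0.99302444 * 0.54379422 - 26.6400 * 0.99900050 * 0.42306497 = 3.0292


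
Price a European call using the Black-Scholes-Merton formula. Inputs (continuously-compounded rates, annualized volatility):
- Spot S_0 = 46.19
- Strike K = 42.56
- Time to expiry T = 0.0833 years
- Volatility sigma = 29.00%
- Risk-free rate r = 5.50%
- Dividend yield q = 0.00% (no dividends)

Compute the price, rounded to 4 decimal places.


Answer: Price = 4.1142

Derivation:
d1 = (ln(S/K) + (r - q + 0.5*sigma^2) * T) / (sigma * sqrt(T)) = 1.07447756
d2 = d1 - sigma * sqrt(T) = 0.99077851
exp(-rT) = 0.99542898; exp(-qT) = 1.00000000
C = S_0 * exp(-qT) * N(d1) - K * exp(-rT) * N(d2)
N(d1) = 0.85869565; N(d2) = 0.83910313
C = 46.1900 * 1.00000000 * 0.85869565 - 42.5600 * 0.99542898 * 0.83910313 = 4.1142


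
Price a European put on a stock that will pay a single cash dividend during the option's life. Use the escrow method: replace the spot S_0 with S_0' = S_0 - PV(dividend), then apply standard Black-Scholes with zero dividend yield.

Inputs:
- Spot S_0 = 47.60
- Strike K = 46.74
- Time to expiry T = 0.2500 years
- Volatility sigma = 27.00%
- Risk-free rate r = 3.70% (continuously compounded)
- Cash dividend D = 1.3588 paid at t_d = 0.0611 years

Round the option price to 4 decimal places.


Answer: Price = 2.5233

Derivation:
PV(D) = D * exp(-r * t_d) = 1.3588 * 0.99774185 = 1.35573163
S_0' = S_0 - PV(D) = 47.6000 - 1.35573163 = 46.24426837
d1 = (ln(S_0'/K) + (r + sigma^2/2)*T) / (sigma*sqrt(T)) = 0.05703481
d2 = d1 - sigma*sqrt(T) = -0.07796519
exp(-rT) = 0.99079265
N(-d1) = 0.47725873; N(-d2) = 0.53107213
P = K * exp(-rT) * N(-d2) - S_0' * N(-d1) = 46.7400 * 0.99079265 * 0.53107213 - 46.24426837 * 0.47725873 = 2.5233


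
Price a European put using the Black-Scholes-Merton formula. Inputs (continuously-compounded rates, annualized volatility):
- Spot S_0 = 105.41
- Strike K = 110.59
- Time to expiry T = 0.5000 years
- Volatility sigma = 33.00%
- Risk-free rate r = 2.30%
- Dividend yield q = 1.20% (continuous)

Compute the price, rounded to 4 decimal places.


d1 = (ln(S/K) + (r - q + 0.5*sigma^2) * T) / (sigma * sqrt(T)) = -0.06534164
d2 = d1 - sigma * sqrt(T) = -0.29868688
exp(-rT) = 0.98856587; exp(-qT) = 0.99401796
P = K * exp(-rT) * N(-d2) - S_0 * exp(-qT) * N(-d1)
N(-d1) = 0.52604901; N(-d2) = 0.61741052
P = 110.5900 * 0.98856587 * 0.61741052 - 105.4100 * 0.99401796 * 0.52604901 = 12.3796

Answer: Price = 12.3796


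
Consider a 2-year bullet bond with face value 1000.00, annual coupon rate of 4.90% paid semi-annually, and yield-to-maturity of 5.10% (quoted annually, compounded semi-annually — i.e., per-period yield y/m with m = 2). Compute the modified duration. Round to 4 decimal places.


Coupon per period c = face * coupon_rate / m = 24.500000
Periods per year m = 2; per-period yield y/m = 0.025500
Number of cashflows N = 4
Cashflows (t years, CF_t, discount factor 1/(1+y/m)^(m*t), PV):
  t = 0.5000: CF_t = 24.500000, DF = 0.975134, PV = 23.890785
  t = 1.0000: CF_t = 24.500000, DF = 0.950886, PV = 23.296719
  t = 1.5000: CF_t = 24.500000, DF = 0.927242, PV = 22.717424
  t = 2.0000: CF_t = 1024.500000, DF = 0.904185, PV = 926.337625
Price P = sum_t PV_t = 996.242553
First compute Macaulay numerator sum_t t * PV_t:
  t * PV_t at t = 0.5000: 11.945392
  t * PV_t at t = 1.0000: 23.296719
  t * PV_t at t = 1.5000: 34.076137
  t * PV_t at t = 2.0000: 1852.675249
Macaulay duration D = 1921.993497 / 996.242553 = 1.929243
Modified duration = D / (1 + y/m) = 1.929243 / (1 + 0.025500) = 1.881270

Answer: Modified duration = 1.8813


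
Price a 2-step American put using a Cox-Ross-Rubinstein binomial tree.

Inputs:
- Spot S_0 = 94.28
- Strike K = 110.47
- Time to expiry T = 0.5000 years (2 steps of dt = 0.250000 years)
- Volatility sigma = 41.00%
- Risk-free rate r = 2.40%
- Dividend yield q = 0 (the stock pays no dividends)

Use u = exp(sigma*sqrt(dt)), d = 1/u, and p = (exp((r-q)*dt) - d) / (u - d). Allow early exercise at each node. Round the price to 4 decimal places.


dt = T/N = 0.250000
u = exp(sigma*sqrt(dt)) = 1.227525; d = 1/u = 0.814647
p = (exp((r-q)*dt) - d) / (u - d) = 0.463505
Discount per step: exp(-r*dt) = 0.994018
Stock lattice S(k, i) with i counting down-moves:
  k=0: S(0,0) = 94.2800
  k=1: S(1,0) = 115.7311; S(1,1) = 76.8049
  k=2: S(2,0) = 142.0628; S(2,1) = 94.2800; S(2,2) = 62.5689
Terminal payoffs V(N, i) = max(K - S_T, 0):
  V(2,0) = 0.000000; V(2,1) = 16.190000; V(2,2) = 47.901054
Backward induction: V(k, i) = exp(-r*dt) * [p * V(k+1, i) + (1-p) * V(k+1, i+1)]; then take max(V_cont, immediate exercise) for American.
  V(1,0) = exp(-r*dt) * [p*0.000000 + (1-p)*16.190000] = 8.633902; exercise = 0.000000; V(1,0) = max -> 8.633902
  V(1,1) = exp(-r*dt) * [p*16.190000 + (1-p)*47.901054] = 33.004215; exercise = 33.665051; V(1,1) = max -> 33.665051
  V(0,0) = exp(-r*dt) * [p*8.633902 + (1-p)*33.665051] = 21.931018; exercise = 16.190000; V(0,0) = max -> 21.931018

Answer: Price = V(0,0) = 21.9310


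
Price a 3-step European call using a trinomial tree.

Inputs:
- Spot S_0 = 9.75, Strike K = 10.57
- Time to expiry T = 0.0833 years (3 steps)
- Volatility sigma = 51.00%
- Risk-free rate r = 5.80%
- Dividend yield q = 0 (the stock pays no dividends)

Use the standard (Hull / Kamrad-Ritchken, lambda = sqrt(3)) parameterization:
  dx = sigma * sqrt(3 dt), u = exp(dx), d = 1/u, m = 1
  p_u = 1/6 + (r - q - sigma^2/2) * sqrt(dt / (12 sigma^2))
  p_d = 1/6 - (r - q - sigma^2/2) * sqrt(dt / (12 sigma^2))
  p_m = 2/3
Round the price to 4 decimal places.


dt = T/N = 0.027767; dx = sigma*sqrt(3*dt) = 0.147195
u = exp(dx) = 1.158580; d = 1/u = 0.863126
p_u = 0.159871, p_m = 0.666667, p_d = 0.173462
Discount per step: exp(-r*dt) = 0.998391
Stock lattice S(k, j) with j the centered position index:
  k=0: S(0,+0) = 9.7500
  k=1: S(1,-1) = 8.4155; S(1,+0) = 9.7500; S(1,+1) = 11.2962
  k=2: S(2,-2) = 7.2636; S(2,-1) = 8.4155; S(2,+0) = 9.7500; S(2,+1) = 11.2962; S(2,+2) = 13.0875
  k=3: S(3,-3) = 6.2694; S(3,-2) = 7.2636; S(3,-1) = 8.4155; S(3,+0) = 9.7500; S(3,+1) = 11.2962; S(3,+2) = 13.0875; S(3,+3) = 15.1629
Terminal payoffs V(N, j) = max(S_T - K, 0):
  V(3,-3) = 0.000000; V(3,-2) = 0.000000; V(3,-1) = 0.000000; V(3,+0) = 0.000000; V(3,+1) = 0.726152; V(3,+2) = 2.517493; V(3,+3) = 4.592904
Backward induction: V(k, j) = exp(-r*dt) * [p_u * V(k+1, j+1) + p_m * V(k+1, j) + p_d * V(k+1, j-1)]
  V(2,-2) = exp(-r*dt) * [p_u*0.000000 + p_m*0.000000 + p_d*0.000000] = 0.000000
  V(2,-1) = exp(-r*dt) * [p_u*0.000000 + p_m*0.000000 + p_d*0.000000] = 0.000000
  V(2,+0) = exp(-r*dt) * [p_u*0.726152 + p_m*0.000000 + p_d*0.000000] = 0.115904
  V(2,+1) = exp(-r*dt) * [p_u*2.517493 + p_m*0.726152 + p_d*0.000000] = 0.885149
  V(2,+2) = exp(-r*dt) * [p_u*4.592904 + p_m*2.517493 + p_d*0.726152] = 2.534476
  V(1,-1) = exp(-r*dt) * [p_u*0.115904 + p_m*0.000000 + p_d*0.000000] = 0.018500
  V(1,+0) = exp(-r*dt) * [p_u*0.885149 + p_m*0.115904 + p_d*0.000000] = 0.218427
  V(1,+1) = exp(-r*dt) * [p_u*2.534476 + p_m*0.885149 + p_d*0.115904] = 1.013759
  V(0,+0) = exp(-r*dt) * [p_u*1.013759 + p_m*0.218427 + p_d*0.018500] = 0.310397

Answer: Price = V(0,0) = 0.3104


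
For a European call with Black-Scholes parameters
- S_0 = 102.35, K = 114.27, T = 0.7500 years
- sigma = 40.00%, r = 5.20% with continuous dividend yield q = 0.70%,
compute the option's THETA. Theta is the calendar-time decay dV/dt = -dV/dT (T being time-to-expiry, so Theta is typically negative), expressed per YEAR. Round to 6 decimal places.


d1 = -0.0473882088; d2 = -0.3937983703
phi(d1) = 0.3984945910; exp(-qT) = 0.9947637572; exp(-rT) = 0.9617507091
Theta = -S*exp(-qT)*phi(d1)*sigma/(2*sqrt(T)) - r*K*exp(-rT)*N(d2) + q*S*exp(-qT)*N(d1)
N(d1) = 0.4811019133; N(d2) = 0.3468649539; sqrt(T) = 0.8660254038
Term 1 = -102.3500 * 0.9947637572 * 0.3984945910 * 0.4000 / (2 * 0.8660254038) = -9.3697843559
Term 2 = -0.0520 * 114.2700 * 0.9617507091 * 0.3468649539 = -1.9822503745
Term 3 = 0.0070 * 102.3500 * 0.9947637572 * 0.4811019133 = 0.3428806090
Theta = -9.3697843559 + (-1.9822503745) + (0.3428806090) = -11.009154

Answer: Theta = -11.009154


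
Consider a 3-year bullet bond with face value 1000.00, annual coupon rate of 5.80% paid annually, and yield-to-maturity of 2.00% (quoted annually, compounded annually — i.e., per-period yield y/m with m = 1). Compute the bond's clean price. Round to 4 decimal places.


Answer: Price = 1109.5876

Derivation:
Coupon per period c = face * coupon_rate / m = 58.000000
Periods per year m = 1; per-period yield y/m = 0.020000
Number of cashflows N = 3
Cashflows (t years, CF_t, discount factor 1/(1+y/m)^(m*t), PV):
  t = 1.0000: CF_t = 58.000000, DF = 0.980392, PV = 56.862745
  t = 2.0000: CF_t = 58.000000, DF = 0.961169, PV = 55.747789
  t = 3.0000: CF_t = 1058.000000, DF = 0.942322, PV = 996.977030
Price P = sum_t PV_t = 1109.587564


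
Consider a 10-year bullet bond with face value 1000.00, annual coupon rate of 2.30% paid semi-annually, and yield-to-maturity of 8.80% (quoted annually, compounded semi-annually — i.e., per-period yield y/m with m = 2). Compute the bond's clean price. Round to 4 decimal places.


Answer: Price = 573.5549

Derivation:
Coupon per period c = face * coupon_rate / m = 11.500000
Periods per year m = 2; per-period yield y/m = 0.044000
Number of cashflows N = 20
Cashflows (t years, CF_t, discount factor 1/(1+y/m)^(m*t), PV):
  t = 0.5000: CF_t = 11.500000, DF = 0.957854, PV = 11.015326
  t = 1.0000: CF_t = 11.500000, DF = 0.917485, PV = 10.551078
  t = 1.5000: CF_t = 11.500000, DF = 0.878817, PV = 10.106397
  t = 2.0000: CF_t = 11.500000, DF = 0.841779, PV = 9.680457
  t = 2.5000: CF_t = 11.500000, DF = 0.806302, PV = 9.272468
  t = 3.0000: CF_t = 11.500000, DF = 0.772320, PV = 8.881674
  t = 3.5000: CF_t = 11.500000, DF = 0.739770, PV = 8.507351
  t = 4.0000: CF_t = 11.500000, DF = 0.708592, PV = 8.148804
  t = 4.5000: CF_t = 11.500000, DF = 0.678728, PV = 7.805367
  t = 5.0000: CF_t = 11.500000, DF = 0.650122, PV = 7.476406
  t = 5.5000: CF_t = 11.500000, DF = 0.622722, PV = 7.161308
  t = 6.0000: CF_t = 11.500000, DF = 0.596477, PV = 6.859490
  t = 6.5000: CF_t = 11.500000, DF = 0.571339, PV = 6.570393
  t = 7.0000: CF_t = 11.500000, DF = 0.547259, PV = 6.293480
  t = 7.5000: CF_t = 11.500000, DF = 0.524195, PV = 6.028238
  t = 8.0000: CF_t = 11.500000, DF = 0.502102, PV = 5.774174
  t = 8.5000: CF_t = 11.500000, DF = 0.480941, PV = 5.530818
  t = 9.0000: CF_t = 11.500000, DF = 0.460671, PV = 5.297718
  t = 9.5000: CF_t = 11.500000, DF = 0.441256, PV = 5.074443
  t = 10.0000: CF_t = 1011.500000, DF = 0.422659, PV = 427.519485
Price P = sum_t PV_t = 573.554875
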